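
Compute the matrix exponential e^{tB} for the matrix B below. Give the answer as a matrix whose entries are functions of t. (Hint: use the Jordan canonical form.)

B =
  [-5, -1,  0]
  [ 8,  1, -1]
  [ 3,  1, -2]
e^{tB} =
  [t^2*exp(-2*t)/2 - 3*t*exp(-2*t) + exp(-2*t), -t*exp(-2*t), t^2*exp(-2*t)/2]
  [-3*t^2*exp(-2*t)/2 + 8*t*exp(-2*t), 3*t*exp(-2*t) + exp(-2*t), -3*t^2*exp(-2*t)/2 - t*exp(-2*t)]
  [-t^2*exp(-2*t)/2 + 3*t*exp(-2*t), t*exp(-2*t), -t^2*exp(-2*t)/2 + exp(-2*t)]

Strategy: write B = P · J · P⁻¹ where J is a Jordan canonical form, so e^{tB} = P · e^{tJ} · P⁻¹, and e^{tJ} can be computed block-by-block.

B has Jordan form
J =
  [-2,  1,  0]
  [ 0, -2,  1]
  [ 0,  0, -2]
(up to reordering of blocks).

Per-block formulas:
  For a 3×3 Jordan block J_3(-2): exp(t · J_3(-2)) = e^(-2t)·(I + t·N + (t^2/2)·N^2), where N is the 3×3 nilpotent shift.

After assembling e^{tJ} and conjugating by P, we get:

e^{tB} =
  [t^2*exp(-2*t)/2 - 3*t*exp(-2*t) + exp(-2*t), -t*exp(-2*t), t^2*exp(-2*t)/2]
  [-3*t^2*exp(-2*t)/2 + 8*t*exp(-2*t), 3*t*exp(-2*t) + exp(-2*t), -3*t^2*exp(-2*t)/2 - t*exp(-2*t)]
  [-t^2*exp(-2*t)/2 + 3*t*exp(-2*t), t*exp(-2*t), -t^2*exp(-2*t)/2 + exp(-2*t)]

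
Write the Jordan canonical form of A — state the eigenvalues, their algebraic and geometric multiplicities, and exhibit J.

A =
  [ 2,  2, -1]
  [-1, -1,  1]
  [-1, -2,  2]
J_2(1) ⊕ J_1(1)

The characteristic polynomial is
  det(x·I − A) = x^3 - 3*x^2 + 3*x - 1 = (x - 1)^3

Eigenvalues and multiplicities (the geometric multiplicity of λ is n − rank(A − λI), which equals the number of Jordan blocks for λ):
  λ = 1: algebraic multiplicity = 3, geometric multiplicity = 2

Determining the block sizes for each eigenvalue:
  λ = 1: 2 blocks summing to 3 forces exactly one block of size 2 and the rest size 1 → block sizes [2, 1]

Assembling the blocks gives a Jordan form
J =
  [1, 1, 0]
  [0, 1, 0]
  [0, 0, 1]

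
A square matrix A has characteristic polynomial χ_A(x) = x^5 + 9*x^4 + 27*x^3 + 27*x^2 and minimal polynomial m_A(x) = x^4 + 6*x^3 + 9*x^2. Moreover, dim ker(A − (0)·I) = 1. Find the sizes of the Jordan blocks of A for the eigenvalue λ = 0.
Block sizes for λ = 0: [2]

Step 1 — from the characteristic polynomial, algebraic multiplicity of λ = 0 is 2. From dim ker(A − (0)·I) = 1, there are exactly 1 Jordan blocks for λ = 0.
Step 2 — from the minimal polynomial, the factor (x − 0)^2 tells us the largest block for λ = 0 has size 2.
Step 3 — with total size 2, 1 blocks, and largest block 2, the block sizes (in nonincreasing order) are [2].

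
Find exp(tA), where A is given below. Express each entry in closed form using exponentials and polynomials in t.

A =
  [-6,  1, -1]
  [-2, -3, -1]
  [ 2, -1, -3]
e^{tA} =
  [-2*t*exp(-4*t) + exp(-4*t), t*exp(-4*t), -t*exp(-4*t)]
  [-2*t*exp(-4*t), t*exp(-4*t) + exp(-4*t), -t*exp(-4*t)]
  [2*t*exp(-4*t), -t*exp(-4*t), t*exp(-4*t) + exp(-4*t)]

Strategy: write A = P · J · P⁻¹ where J is a Jordan canonical form, so e^{tA} = P · e^{tJ} · P⁻¹, and e^{tJ} can be computed block-by-block.

A has Jordan form
J =
  [-4,  1,  0]
  [ 0, -4,  0]
  [ 0,  0, -4]
(up to reordering of blocks).

Per-block formulas:
  For a 2×2 Jordan block J_2(-4): exp(t · J_2(-4)) = e^(-4t)·(I + t·N), where N is the 2×2 nilpotent shift.
  For a 1×1 block at λ = -4: exp(t · [-4]) = [e^(-4t)].

After assembling e^{tJ} and conjugating by P, we get:

e^{tA} =
  [-2*t*exp(-4*t) + exp(-4*t), t*exp(-4*t), -t*exp(-4*t)]
  [-2*t*exp(-4*t), t*exp(-4*t) + exp(-4*t), -t*exp(-4*t)]
  [2*t*exp(-4*t), -t*exp(-4*t), t*exp(-4*t) + exp(-4*t)]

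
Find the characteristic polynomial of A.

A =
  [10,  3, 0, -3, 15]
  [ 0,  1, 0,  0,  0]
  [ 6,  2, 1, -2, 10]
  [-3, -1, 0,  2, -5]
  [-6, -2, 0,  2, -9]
x^5 - 5*x^4 + 10*x^3 - 10*x^2 + 5*x - 1

Expanding det(x·I − A) (e.g. by cofactor expansion or by noting that A is similar to its Jordan form J, which has the same characteristic polynomial as A) gives
  χ_A(x) = x^5 - 5*x^4 + 10*x^3 - 10*x^2 + 5*x - 1
which factors as (x - 1)^5. The eigenvalues (with algebraic multiplicities) are λ = 1 with multiplicity 5.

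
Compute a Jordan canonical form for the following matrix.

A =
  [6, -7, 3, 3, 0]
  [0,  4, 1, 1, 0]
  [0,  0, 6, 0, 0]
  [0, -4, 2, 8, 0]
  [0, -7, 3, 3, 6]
J_3(6) ⊕ J_1(6) ⊕ J_1(6)

The characteristic polynomial is
  det(x·I − A) = x^5 - 30*x^4 + 360*x^3 - 2160*x^2 + 6480*x - 7776 = (x - 6)^5

Eigenvalues and multiplicities (the geometric multiplicity of λ is n − rank(A − λI), which equals the number of Jordan blocks for λ):
  λ = 6: algebraic multiplicity = 5, geometric multiplicity = 3

Determining the block sizes for each eigenvalue:
  λ = 6: with am = 5 and gm = 3, the partition is not yet determined (e.g. several partitions of 5 into 3 parts exist). Let N = A − (6)·I. Computing rank(N^1) = 2, rank(N^2) = 1, rank(N^3) = 0; the number of blocks of size ≥ j is rank(N^{j−1}) − rank(N^j), giving [3, 1, 1]. So we have 1 block(s) of size 3, 2 block(s) of size 1 → block sizes [3, 1, 1]

Assembling the blocks gives a Jordan form
J =
  [6, 1, 0, 0, 0]
  [0, 6, 1, 0, 0]
  [0, 0, 6, 0, 0]
  [0, 0, 0, 6, 0]
  [0, 0, 0, 0, 6]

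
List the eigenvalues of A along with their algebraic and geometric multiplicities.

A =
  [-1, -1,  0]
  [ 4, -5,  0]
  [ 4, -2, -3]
λ = -3: alg = 3, geom = 2

Step 1 — factor the characteristic polynomial to read off the algebraic multiplicities:
  χ_A(x) = (x + 3)^3

Step 2 — compute geometric multiplicities via the rank-nullity identity g(λ) = n − rank(A − λI):
  rank(A − (-3)·I) = 1, so dim ker(A − (-3)·I) = n − 1 = 2

Summary:
  λ = -3: algebraic multiplicity = 3, geometric multiplicity = 2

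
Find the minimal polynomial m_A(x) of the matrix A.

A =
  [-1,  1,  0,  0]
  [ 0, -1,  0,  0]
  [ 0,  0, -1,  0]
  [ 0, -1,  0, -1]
x^2 + 2*x + 1

The characteristic polynomial is χ_A(x) = (x + 1)^4, so the eigenvalues are known. The minimal polynomial is
  m_A(x) = Π_λ (x − λ)^{k_λ}
where k_λ is the size of the *largest* Jordan block for λ (equivalently, the smallest k with (A − λI)^k v = 0 for every generalised eigenvector v of λ).

  λ = -1: largest Jordan block has size 2, contributing (x + 1)^2

So m_A(x) = (x + 1)^2 = x^2 + 2*x + 1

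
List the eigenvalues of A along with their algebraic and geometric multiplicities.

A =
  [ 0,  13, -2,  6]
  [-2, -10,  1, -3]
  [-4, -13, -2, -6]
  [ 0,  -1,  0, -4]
λ = -4: alg = 4, geom = 2

Step 1 — factor the characteristic polynomial to read off the algebraic multiplicities:
  χ_A(x) = (x + 4)^4

Step 2 — compute geometric multiplicities via the rank-nullity identity g(λ) = n − rank(A − λI):
  rank(A − (-4)·I) = 2, so dim ker(A − (-4)·I) = n − 2 = 2

Summary:
  λ = -4: algebraic multiplicity = 4, geometric multiplicity = 2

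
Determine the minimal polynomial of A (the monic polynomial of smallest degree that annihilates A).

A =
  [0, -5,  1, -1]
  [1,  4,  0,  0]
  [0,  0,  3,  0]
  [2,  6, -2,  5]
x^3 - 9*x^2 + 27*x - 27

The characteristic polynomial is χ_A(x) = (x - 3)^4, so the eigenvalues are known. The minimal polynomial is
  m_A(x) = Π_λ (x − λ)^{k_λ}
where k_λ is the size of the *largest* Jordan block for λ (equivalently, the smallest k with (A − λI)^k v = 0 for every generalised eigenvector v of λ).

  λ = 3: largest Jordan block has size 3, contributing (x − 3)^3

So m_A(x) = (x - 3)^3 = x^3 - 9*x^2 + 27*x - 27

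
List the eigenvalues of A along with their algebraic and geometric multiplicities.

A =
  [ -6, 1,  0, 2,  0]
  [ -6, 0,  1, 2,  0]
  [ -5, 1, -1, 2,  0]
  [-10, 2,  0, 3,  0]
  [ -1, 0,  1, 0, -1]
λ = -1: alg = 5, geom = 3

Step 1 — factor the characteristic polynomial to read off the algebraic multiplicities:
  χ_A(x) = (x + 1)^5

Step 2 — compute geometric multiplicities via the rank-nullity identity g(λ) = n − rank(A − λI):
  rank(A − (-1)·I) = 2, so dim ker(A − (-1)·I) = n − 2 = 3

Summary:
  λ = -1: algebraic multiplicity = 5, geometric multiplicity = 3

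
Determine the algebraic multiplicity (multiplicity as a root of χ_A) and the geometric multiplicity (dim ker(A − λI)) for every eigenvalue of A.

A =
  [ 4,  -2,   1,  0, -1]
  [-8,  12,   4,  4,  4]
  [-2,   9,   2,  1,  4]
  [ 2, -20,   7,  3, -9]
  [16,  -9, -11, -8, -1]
λ = 4: alg = 5, geom = 2

Step 1 — factor the characteristic polynomial to read off the algebraic multiplicities:
  χ_A(x) = (x - 4)^5

Step 2 — compute geometric multiplicities via the rank-nullity identity g(λ) = n − rank(A − λI):
  rank(A − (4)·I) = 3, so dim ker(A − (4)·I) = n − 3 = 2

Summary:
  λ = 4: algebraic multiplicity = 5, geometric multiplicity = 2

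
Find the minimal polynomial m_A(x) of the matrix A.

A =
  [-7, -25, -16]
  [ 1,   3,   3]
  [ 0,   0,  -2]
x^3 + 6*x^2 + 12*x + 8

The characteristic polynomial is χ_A(x) = (x + 2)^3, so the eigenvalues are known. The minimal polynomial is
  m_A(x) = Π_λ (x − λ)^{k_λ}
where k_λ is the size of the *largest* Jordan block for λ (equivalently, the smallest k with (A − λI)^k v = 0 for every generalised eigenvector v of λ).

  λ = -2: largest Jordan block has size 3, contributing (x + 2)^3

So m_A(x) = (x + 2)^3 = x^3 + 6*x^2 + 12*x + 8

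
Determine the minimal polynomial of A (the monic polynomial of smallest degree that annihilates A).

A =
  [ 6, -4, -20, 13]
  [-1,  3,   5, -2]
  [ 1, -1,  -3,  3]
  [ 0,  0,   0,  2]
x^2 - 4*x + 4

The characteristic polynomial is χ_A(x) = (x - 2)^4, so the eigenvalues are known. The minimal polynomial is
  m_A(x) = Π_λ (x − λ)^{k_λ}
where k_λ is the size of the *largest* Jordan block for λ (equivalently, the smallest k with (A − λI)^k v = 0 for every generalised eigenvector v of λ).

  λ = 2: largest Jordan block has size 2, contributing (x − 2)^2

So m_A(x) = (x - 2)^2 = x^2 - 4*x + 4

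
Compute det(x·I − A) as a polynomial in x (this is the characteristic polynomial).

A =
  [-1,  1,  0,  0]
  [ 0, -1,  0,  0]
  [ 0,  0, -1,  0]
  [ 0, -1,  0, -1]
x^4 + 4*x^3 + 6*x^2 + 4*x + 1

Expanding det(x·I − A) (e.g. by cofactor expansion or by noting that A is similar to its Jordan form J, which has the same characteristic polynomial as A) gives
  χ_A(x) = x^4 + 4*x^3 + 6*x^2 + 4*x + 1
which factors as (x + 1)^4. The eigenvalues (with algebraic multiplicities) are λ = -1 with multiplicity 4.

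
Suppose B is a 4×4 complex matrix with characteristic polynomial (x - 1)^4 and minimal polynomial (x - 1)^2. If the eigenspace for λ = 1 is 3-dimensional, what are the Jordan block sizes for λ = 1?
Block sizes for λ = 1: [2, 1, 1]

Step 1 — from the characteristic polynomial, algebraic multiplicity of λ = 1 is 4. From dim ker(B − (1)·I) = 3, there are exactly 3 Jordan blocks for λ = 1.
Step 2 — from the minimal polynomial, the factor (x − 1)^2 tells us the largest block for λ = 1 has size 2.
Step 3 — with total size 4, 3 blocks, and largest block 2, the block sizes (in nonincreasing order) are [2, 1, 1].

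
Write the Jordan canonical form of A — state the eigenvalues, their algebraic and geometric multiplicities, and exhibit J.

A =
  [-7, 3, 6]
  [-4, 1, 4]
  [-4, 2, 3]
J_2(-1) ⊕ J_1(-1)

The characteristic polynomial is
  det(x·I − A) = x^3 + 3*x^2 + 3*x + 1 = (x + 1)^3

Eigenvalues and multiplicities (the geometric multiplicity of λ is n − rank(A − λI), which equals the number of Jordan blocks for λ):
  λ = -1: algebraic multiplicity = 3, geometric multiplicity = 2

Determining the block sizes for each eigenvalue:
  λ = -1: 2 blocks summing to 3 forces exactly one block of size 2 and the rest size 1 → block sizes [2, 1]

Assembling the blocks gives a Jordan form
J =
  [-1,  1,  0]
  [ 0, -1,  0]
  [ 0,  0, -1]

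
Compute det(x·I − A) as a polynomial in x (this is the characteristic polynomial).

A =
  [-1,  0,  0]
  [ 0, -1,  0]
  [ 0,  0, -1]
x^3 + 3*x^2 + 3*x + 1

Expanding det(x·I − A) (e.g. by cofactor expansion or by noting that A is similar to its Jordan form J, which has the same characteristic polynomial as A) gives
  χ_A(x) = x^3 + 3*x^2 + 3*x + 1
which factors as (x + 1)^3. The eigenvalues (with algebraic multiplicities) are λ = -1 with multiplicity 3.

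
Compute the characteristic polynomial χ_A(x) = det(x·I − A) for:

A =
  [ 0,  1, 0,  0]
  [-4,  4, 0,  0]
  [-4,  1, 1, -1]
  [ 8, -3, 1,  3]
x^4 - 8*x^3 + 24*x^2 - 32*x + 16

Expanding det(x·I − A) (e.g. by cofactor expansion or by noting that A is similar to its Jordan form J, which has the same characteristic polynomial as A) gives
  χ_A(x) = x^4 - 8*x^3 + 24*x^2 - 32*x + 16
which factors as (x - 2)^4. The eigenvalues (with algebraic multiplicities) are λ = 2 with multiplicity 4.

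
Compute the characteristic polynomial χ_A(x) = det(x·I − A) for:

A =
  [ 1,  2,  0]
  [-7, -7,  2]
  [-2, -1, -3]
x^3 + 9*x^2 + 27*x + 27

Expanding det(x·I − A) (e.g. by cofactor expansion or by noting that A is similar to its Jordan form J, which has the same characteristic polynomial as A) gives
  χ_A(x) = x^3 + 9*x^2 + 27*x + 27
which factors as (x + 3)^3. The eigenvalues (with algebraic multiplicities) are λ = -3 with multiplicity 3.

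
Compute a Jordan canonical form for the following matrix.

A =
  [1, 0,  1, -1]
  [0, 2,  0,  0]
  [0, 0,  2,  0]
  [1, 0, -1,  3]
J_2(2) ⊕ J_1(2) ⊕ J_1(2)

The characteristic polynomial is
  det(x·I − A) = x^4 - 8*x^3 + 24*x^2 - 32*x + 16 = (x - 2)^4

Eigenvalues and multiplicities (the geometric multiplicity of λ is n − rank(A − λI), which equals the number of Jordan blocks for λ):
  λ = 2: algebraic multiplicity = 4, geometric multiplicity = 3

Determining the block sizes for each eigenvalue:
  λ = 2: 3 blocks summing to 4 forces exactly one block of size 2 and the rest size 1 → block sizes [2, 1, 1]

Assembling the blocks gives a Jordan form
J =
  [2, 1, 0, 0]
  [0, 2, 0, 0]
  [0, 0, 2, 0]
  [0, 0, 0, 2]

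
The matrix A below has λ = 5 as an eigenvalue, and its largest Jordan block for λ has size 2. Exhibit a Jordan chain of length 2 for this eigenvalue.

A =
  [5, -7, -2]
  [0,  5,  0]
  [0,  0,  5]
A Jordan chain for λ = 5 of length 2:
v_1 = (-7, 0, 0)ᵀ
v_2 = (0, 1, 0)ᵀ

Let N = A − (5)·I. We want v_2 with N^2 v_2 = 0 but N^1 v_2 ≠ 0; then v_{j-1} := N · v_j for j = 2, …, 2.

Pick v_2 = (0, 1, 0)ᵀ.
Then v_1 = N · v_2 = (-7, 0, 0)ᵀ.

Sanity check: (A − (5)·I) v_1 = (0, 0, 0)ᵀ = 0. ✓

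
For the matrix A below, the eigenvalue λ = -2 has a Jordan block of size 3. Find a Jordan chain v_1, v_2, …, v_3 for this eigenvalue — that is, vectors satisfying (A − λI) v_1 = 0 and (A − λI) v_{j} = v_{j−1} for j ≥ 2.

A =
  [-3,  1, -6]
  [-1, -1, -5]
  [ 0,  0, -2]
A Jordan chain for λ = -2 of length 3:
v_1 = (1, 1, 0)ᵀ
v_2 = (-6, -5, 0)ᵀ
v_3 = (0, 0, 1)ᵀ

Let N = A − (-2)·I. We want v_3 with N^3 v_3 = 0 but N^2 v_3 ≠ 0; then v_{j-1} := N · v_j for j = 3, …, 2.

Pick v_3 = (0, 0, 1)ᵀ.
Then v_2 = N · v_3 = (-6, -5, 0)ᵀ.
Then v_1 = N · v_2 = (1, 1, 0)ᵀ.

Sanity check: (A − (-2)·I) v_1 = (0, 0, 0)ᵀ = 0. ✓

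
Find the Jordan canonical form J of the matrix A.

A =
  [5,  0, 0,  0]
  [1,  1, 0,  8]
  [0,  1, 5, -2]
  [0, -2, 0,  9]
J_3(5) ⊕ J_1(5)

The characteristic polynomial is
  det(x·I − A) = x^4 - 20*x^3 + 150*x^2 - 500*x + 625 = (x - 5)^4

Eigenvalues and multiplicities (the geometric multiplicity of λ is n − rank(A − λI), which equals the number of Jordan blocks for λ):
  λ = 5: algebraic multiplicity = 4, geometric multiplicity = 2

Determining the block sizes for each eigenvalue:
  λ = 5: with am = 4 and gm = 2, the partition is not yet determined (e.g. several partitions of 4 into 2 parts exist). Let N = A − (5)·I. Computing rank(N^1) = 2, rank(N^2) = 1, rank(N^3) = 0; the number of blocks of size ≥ j is rank(N^{j−1}) − rank(N^j), giving [2, 1, 1]. So we have 1 block(s) of size 3, 1 block(s) of size 1 → block sizes [3, 1]

Assembling the blocks gives a Jordan form
J =
  [5, 1, 0, 0]
  [0, 5, 1, 0]
  [0, 0, 5, 0]
  [0, 0, 0, 5]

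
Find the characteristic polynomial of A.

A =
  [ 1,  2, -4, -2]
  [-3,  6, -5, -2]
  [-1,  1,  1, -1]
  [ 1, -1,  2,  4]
x^4 - 12*x^3 + 54*x^2 - 108*x + 81

Expanding det(x·I − A) (e.g. by cofactor expansion or by noting that A is similar to its Jordan form J, which has the same characteristic polynomial as A) gives
  χ_A(x) = x^4 - 12*x^3 + 54*x^2 - 108*x + 81
which factors as (x - 3)^4. The eigenvalues (with algebraic multiplicities) are λ = 3 with multiplicity 4.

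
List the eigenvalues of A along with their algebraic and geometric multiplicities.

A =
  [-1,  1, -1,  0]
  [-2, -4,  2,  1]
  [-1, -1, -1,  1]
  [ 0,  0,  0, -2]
λ = -2: alg = 4, geom = 2

Step 1 — factor the characteristic polynomial to read off the algebraic multiplicities:
  χ_A(x) = (x + 2)^4

Step 2 — compute geometric multiplicities via the rank-nullity identity g(λ) = n − rank(A − λI):
  rank(A − (-2)·I) = 2, so dim ker(A − (-2)·I) = n − 2 = 2

Summary:
  λ = -2: algebraic multiplicity = 4, geometric multiplicity = 2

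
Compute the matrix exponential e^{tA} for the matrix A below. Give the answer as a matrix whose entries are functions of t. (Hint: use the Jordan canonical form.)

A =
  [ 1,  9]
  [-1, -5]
e^{tA} =
  [3*t*exp(-2*t) + exp(-2*t), 9*t*exp(-2*t)]
  [-t*exp(-2*t), -3*t*exp(-2*t) + exp(-2*t)]

Strategy: write A = P · J · P⁻¹ where J is a Jordan canonical form, so e^{tA} = P · e^{tJ} · P⁻¹, and e^{tJ} can be computed block-by-block.

A has Jordan form
J =
  [-2,  1]
  [ 0, -2]
(up to reordering of blocks).

Per-block formulas:
  For a 2×2 Jordan block J_2(-2): exp(t · J_2(-2)) = e^(-2t)·(I + t·N), where N is the 2×2 nilpotent shift.

After assembling e^{tJ} and conjugating by P, we get:

e^{tA} =
  [3*t*exp(-2*t) + exp(-2*t), 9*t*exp(-2*t)]
  [-t*exp(-2*t), -3*t*exp(-2*t) + exp(-2*t)]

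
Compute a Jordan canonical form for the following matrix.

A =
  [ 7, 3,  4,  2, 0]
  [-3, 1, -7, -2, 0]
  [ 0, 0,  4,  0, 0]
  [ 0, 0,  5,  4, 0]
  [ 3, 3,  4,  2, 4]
J_3(4) ⊕ J_1(4) ⊕ J_1(4)

The characteristic polynomial is
  det(x·I − A) = x^5 - 20*x^4 + 160*x^3 - 640*x^2 + 1280*x - 1024 = (x - 4)^5

Eigenvalues and multiplicities (the geometric multiplicity of λ is n − rank(A − λI), which equals the number of Jordan blocks for λ):
  λ = 4: algebraic multiplicity = 5, geometric multiplicity = 3

Determining the block sizes for each eigenvalue:
  λ = 4: with am = 5 and gm = 3, the partition is not yet determined (e.g. several partitions of 5 into 3 parts exist). Let N = A − (4)·I. Computing rank(N^1) = 2, rank(N^2) = 1, rank(N^3) = 0; the number of blocks of size ≥ j is rank(N^{j−1}) − rank(N^j), giving [3, 1, 1]. So we have 1 block(s) of size 3, 2 block(s) of size 1 → block sizes [3, 1, 1]

Assembling the blocks gives a Jordan form
J =
  [4, 1, 0, 0, 0]
  [0, 4, 1, 0, 0]
  [0, 0, 4, 0, 0]
  [0, 0, 0, 4, 0]
  [0, 0, 0, 0, 4]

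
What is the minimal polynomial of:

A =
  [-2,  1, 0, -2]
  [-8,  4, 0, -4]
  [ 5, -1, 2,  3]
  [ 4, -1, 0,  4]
x^2 - 4*x + 4

The characteristic polynomial is χ_A(x) = (x - 2)^4, so the eigenvalues are known. The minimal polynomial is
  m_A(x) = Π_λ (x − λ)^{k_λ}
where k_λ is the size of the *largest* Jordan block for λ (equivalently, the smallest k with (A − λI)^k v = 0 for every generalised eigenvector v of λ).

  λ = 2: largest Jordan block has size 2, contributing (x − 2)^2

So m_A(x) = (x - 2)^2 = x^2 - 4*x + 4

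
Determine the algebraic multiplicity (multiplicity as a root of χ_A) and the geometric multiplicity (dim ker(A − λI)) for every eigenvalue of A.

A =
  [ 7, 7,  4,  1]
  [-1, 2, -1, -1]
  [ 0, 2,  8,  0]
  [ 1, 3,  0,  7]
λ = 6: alg = 4, geom = 2

Step 1 — factor the characteristic polynomial to read off the algebraic multiplicities:
  χ_A(x) = (x - 6)^4

Step 2 — compute geometric multiplicities via the rank-nullity identity g(λ) = n − rank(A − λI):
  rank(A − (6)·I) = 2, so dim ker(A − (6)·I) = n − 2 = 2

Summary:
  λ = 6: algebraic multiplicity = 4, geometric multiplicity = 2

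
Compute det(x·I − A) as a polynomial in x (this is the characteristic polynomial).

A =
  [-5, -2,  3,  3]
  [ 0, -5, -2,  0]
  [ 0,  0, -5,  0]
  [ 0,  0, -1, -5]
x^4 + 20*x^3 + 150*x^2 + 500*x + 625

Expanding det(x·I − A) (e.g. by cofactor expansion or by noting that A is similar to its Jordan form J, which has the same characteristic polynomial as A) gives
  χ_A(x) = x^4 + 20*x^3 + 150*x^2 + 500*x + 625
which factors as (x + 5)^4. The eigenvalues (with algebraic multiplicities) are λ = -5 with multiplicity 4.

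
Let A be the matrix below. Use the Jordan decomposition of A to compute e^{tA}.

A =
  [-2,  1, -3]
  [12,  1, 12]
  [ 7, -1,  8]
e^{tA} =
  [-3*t*exp(t) + exp(t), t*exp(t), -3*t*exp(t)]
  [3*exp(5*t) - 3*exp(t), exp(t), 3*exp(5*t) - 3*exp(t)]
  [3*t*exp(t) + exp(5*t) - exp(t), -t*exp(t), 3*t*exp(t) + exp(5*t)]

Strategy: write A = P · J · P⁻¹ where J is a Jordan canonical form, so e^{tA} = P · e^{tJ} · P⁻¹, and e^{tJ} can be computed block-by-block.

A has Jordan form
J =
  [1, 1, 0]
  [0, 1, 0]
  [0, 0, 5]
(up to reordering of blocks).

Per-block formulas:
  For a 2×2 Jordan block J_2(1): exp(t · J_2(1)) = e^(1t)·(I + t·N), where N is the 2×2 nilpotent shift.
  For a 1×1 block at λ = 5: exp(t · [5]) = [e^(5t)].

After assembling e^{tJ} and conjugating by P, we get:

e^{tA} =
  [-3*t*exp(t) + exp(t), t*exp(t), -3*t*exp(t)]
  [3*exp(5*t) - 3*exp(t), exp(t), 3*exp(5*t) - 3*exp(t)]
  [3*t*exp(t) + exp(5*t) - exp(t), -t*exp(t), 3*t*exp(t) + exp(5*t)]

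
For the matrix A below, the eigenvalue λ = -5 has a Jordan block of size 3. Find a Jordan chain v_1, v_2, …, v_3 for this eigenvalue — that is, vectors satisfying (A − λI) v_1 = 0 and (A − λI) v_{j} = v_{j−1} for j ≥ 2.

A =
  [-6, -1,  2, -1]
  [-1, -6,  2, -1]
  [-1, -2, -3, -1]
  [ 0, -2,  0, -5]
A Jordan chain for λ = -5 of length 3:
v_1 = (0, 0, 1, 2)ᵀ
v_2 = (-1, -1, -1, 0)ᵀ
v_3 = (1, 0, 0, 0)ᵀ

Let N = A − (-5)·I. We want v_3 with N^3 v_3 = 0 but N^2 v_3 ≠ 0; then v_{j-1} := N · v_j for j = 3, …, 2.

Pick v_3 = (1, 0, 0, 0)ᵀ.
Then v_2 = N · v_3 = (-1, -1, -1, 0)ᵀ.
Then v_1 = N · v_2 = (0, 0, 1, 2)ᵀ.

Sanity check: (A − (-5)·I) v_1 = (0, 0, 0, 0)ᵀ = 0. ✓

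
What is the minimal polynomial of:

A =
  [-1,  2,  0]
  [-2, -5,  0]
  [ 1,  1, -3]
x^2 + 6*x + 9

The characteristic polynomial is χ_A(x) = (x + 3)^3, so the eigenvalues are known. The minimal polynomial is
  m_A(x) = Π_λ (x − λ)^{k_λ}
where k_λ is the size of the *largest* Jordan block for λ (equivalently, the smallest k with (A − λI)^k v = 0 for every generalised eigenvector v of λ).

  λ = -3: largest Jordan block has size 2, contributing (x + 3)^2

So m_A(x) = (x + 3)^2 = x^2 + 6*x + 9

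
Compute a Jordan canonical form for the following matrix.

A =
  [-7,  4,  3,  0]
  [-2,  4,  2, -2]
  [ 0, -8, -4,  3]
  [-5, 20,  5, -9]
J_3(-4) ⊕ J_1(-4)

The characteristic polynomial is
  det(x·I − A) = x^4 + 16*x^3 + 96*x^2 + 256*x + 256 = (x + 4)^4

Eigenvalues and multiplicities (the geometric multiplicity of λ is n − rank(A − λI), which equals the number of Jordan blocks for λ):
  λ = -4: algebraic multiplicity = 4, geometric multiplicity = 2

Determining the block sizes for each eigenvalue:
  λ = -4: with am = 4 and gm = 2, the partition is not yet determined (e.g. several partitions of 4 into 2 parts exist). Let N = A − (-4)·I. Computing rank(N^1) = 2, rank(N^2) = 1, rank(N^3) = 0; the number of blocks of size ≥ j is rank(N^{j−1}) − rank(N^j), giving [2, 1, 1]. So we have 1 block(s) of size 3, 1 block(s) of size 1 → block sizes [3, 1]

Assembling the blocks gives a Jordan form
J =
  [-4,  1,  0,  0]
  [ 0, -4,  1,  0]
  [ 0,  0, -4,  0]
  [ 0,  0,  0, -4]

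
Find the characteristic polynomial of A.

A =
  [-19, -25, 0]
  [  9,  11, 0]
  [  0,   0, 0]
x^3 + 8*x^2 + 16*x

Expanding det(x·I − A) (e.g. by cofactor expansion or by noting that A is similar to its Jordan form J, which has the same characteristic polynomial as A) gives
  χ_A(x) = x^3 + 8*x^2 + 16*x
which factors as x*(x + 4)^2. The eigenvalues (with algebraic multiplicities) are λ = -4 with multiplicity 2, λ = 0 with multiplicity 1.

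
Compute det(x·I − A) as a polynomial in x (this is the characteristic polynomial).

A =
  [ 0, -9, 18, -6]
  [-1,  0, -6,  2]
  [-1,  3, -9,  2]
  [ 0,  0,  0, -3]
x^4 + 12*x^3 + 54*x^2 + 108*x + 81

Expanding det(x·I − A) (e.g. by cofactor expansion or by noting that A is similar to its Jordan form J, which has the same characteristic polynomial as A) gives
  χ_A(x) = x^4 + 12*x^3 + 54*x^2 + 108*x + 81
which factors as (x + 3)^4. The eigenvalues (with algebraic multiplicities) are λ = -3 with multiplicity 4.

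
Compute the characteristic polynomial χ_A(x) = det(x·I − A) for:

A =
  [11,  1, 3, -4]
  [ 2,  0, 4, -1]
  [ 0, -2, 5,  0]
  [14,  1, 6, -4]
x^4 - 12*x^3 + 54*x^2 - 108*x + 81

Expanding det(x·I − A) (e.g. by cofactor expansion or by noting that A is similar to its Jordan form J, which has the same characteristic polynomial as A) gives
  χ_A(x) = x^4 - 12*x^3 + 54*x^2 - 108*x + 81
which factors as (x - 3)^4. The eigenvalues (with algebraic multiplicities) are λ = 3 with multiplicity 4.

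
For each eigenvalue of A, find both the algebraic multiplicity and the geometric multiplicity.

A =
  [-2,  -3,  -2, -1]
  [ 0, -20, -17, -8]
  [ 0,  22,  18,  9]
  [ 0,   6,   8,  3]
λ = -2: alg = 3, geom = 1; λ = 5: alg = 1, geom = 1

Step 1 — factor the characteristic polynomial to read off the algebraic multiplicities:
  χ_A(x) = (x - 5)*(x + 2)^3

Step 2 — compute geometric multiplicities via the rank-nullity identity g(λ) = n − rank(A − λI):
  rank(A − (-2)·I) = 3, so dim ker(A − (-2)·I) = n − 3 = 1
  rank(A − (5)·I) = 3, so dim ker(A − (5)·I) = n − 3 = 1

Summary:
  λ = -2: algebraic multiplicity = 3, geometric multiplicity = 1
  λ = 5: algebraic multiplicity = 1, geometric multiplicity = 1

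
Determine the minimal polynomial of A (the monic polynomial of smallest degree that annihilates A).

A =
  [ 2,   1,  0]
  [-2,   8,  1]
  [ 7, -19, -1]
x^3 - 9*x^2 + 27*x - 27

The characteristic polynomial is χ_A(x) = (x - 3)^3, so the eigenvalues are known. The minimal polynomial is
  m_A(x) = Π_λ (x − λ)^{k_λ}
where k_λ is the size of the *largest* Jordan block for λ (equivalently, the smallest k with (A − λI)^k v = 0 for every generalised eigenvector v of λ).

  λ = 3: largest Jordan block has size 3, contributing (x − 3)^3

So m_A(x) = (x - 3)^3 = x^3 - 9*x^2 + 27*x - 27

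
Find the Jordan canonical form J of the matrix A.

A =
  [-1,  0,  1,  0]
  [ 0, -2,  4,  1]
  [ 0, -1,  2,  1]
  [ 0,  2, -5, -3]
J_3(-1) ⊕ J_1(-1)

The characteristic polynomial is
  det(x·I − A) = x^4 + 4*x^3 + 6*x^2 + 4*x + 1 = (x + 1)^4

Eigenvalues and multiplicities (the geometric multiplicity of λ is n − rank(A − λI), which equals the number of Jordan blocks for λ):
  λ = -1: algebraic multiplicity = 4, geometric multiplicity = 2

Determining the block sizes for each eigenvalue:
  λ = -1: with am = 4 and gm = 2, the partition is not yet determined (e.g. several partitions of 4 into 2 parts exist). Let N = A − (-1)·I. Computing rank(N^1) = 2, rank(N^2) = 1, rank(N^3) = 0; the number of blocks of size ≥ j is rank(N^{j−1}) − rank(N^j), giving [2, 1, 1]. So we have 1 block(s) of size 3, 1 block(s) of size 1 → block sizes [3, 1]

Assembling the blocks gives a Jordan form
J =
  [-1,  1,  0,  0]
  [ 0, -1,  1,  0]
  [ 0,  0, -1,  0]
  [ 0,  0,  0, -1]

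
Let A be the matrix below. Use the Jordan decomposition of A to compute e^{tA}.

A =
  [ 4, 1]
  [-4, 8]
e^{tA} =
  [-2*t*exp(6*t) + exp(6*t), t*exp(6*t)]
  [-4*t*exp(6*t), 2*t*exp(6*t) + exp(6*t)]

Strategy: write A = P · J · P⁻¹ where J is a Jordan canonical form, so e^{tA} = P · e^{tJ} · P⁻¹, and e^{tJ} can be computed block-by-block.

A has Jordan form
J =
  [6, 1]
  [0, 6]
(up to reordering of blocks).

Per-block formulas:
  For a 2×2 Jordan block J_2(6): exp(t · J_2(6)) = e^(6t)·(I + t·N), where N is the 2×2 nilpotent shift.

After assembling e^{tJ} and conjugating by P, we get:

e^{tA} =
  [-2*t*exp(6*t) + exp(6*t), t*exp(6*t)]
  [-4*t*exp(6*t), 2*t*exp(6*t) + exp(6*t)]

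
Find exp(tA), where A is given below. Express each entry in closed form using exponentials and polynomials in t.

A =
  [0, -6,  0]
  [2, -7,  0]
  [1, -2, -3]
e^{tA} =
  [4*exp(-3*t) - 3*exp(-4*t), -6*exp(-3*t) + 6*exp(-4*t), 0]
  [2*exp(-3*t) - 2*exp(-4*t), -3*exp(-3*t) + 4*exp(-4*t), 0]
  [exp(-3*t) - exp(-4*t), -2*exp(-3*t) + 2*exp(-4*t), exp(-3*t)]

Strategy: write A = P · J · P⁻¹ where J is a Jordan canonical form, so e^{tA} = P · e^{tJ} · P⁻¹, and e^{tJ} can be computed block-by-block.

A has Jordan form
J =
  [-4,  0,  0]
  [ 0, -3,  0]
  [ 0,  0, -3]
(up to reordering of blocks).

Per-block formulas:
  For a 1×1 block at λ = -3: exp(t · [-3]) = [e^(-3t)].
  For a 1×1 block at λ = -4: exp(t · [-4]) = [e^(-4t)].

After assembling e^{tJ} and conjugating by P, we get:

e^{tA} =
  [4*exp(-3*t) - 3*exp(-4*t), -6*exp(-3*t) + 6*exp(-4*t), 0]
  [2*exp(-3*t) - 2*exp(-4*t), -3*exp(-3*t) + 4*exp(-4*t), 0]
  [exp(-3*t) - exp(-4*t), -2*exp(-3*t) + 2*exp(-4*t), exp(-3*t)]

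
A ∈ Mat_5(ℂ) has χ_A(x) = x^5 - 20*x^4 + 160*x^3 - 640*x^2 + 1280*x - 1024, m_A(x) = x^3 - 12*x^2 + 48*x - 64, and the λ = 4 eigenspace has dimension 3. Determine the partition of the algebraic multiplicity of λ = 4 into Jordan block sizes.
Block sizes for λ = 4: [3, 1, 1]

Step 1 — from the characteristic polynomial, algebraic multiplicity of λ = 4 is 5. From dim ker(A − (4)·I) = 3, there are exactly 3 Jordan blocks for λ = 4.
Step 2 — from the minimal polynomial, the factor (x − 4)^3 tells us the largest block for λ = 4 has size 3.
Step 3 — with total size 5, 3 blocks, and largest block 3, the block sizes (in nonincreasing order) are [3, 1, 1].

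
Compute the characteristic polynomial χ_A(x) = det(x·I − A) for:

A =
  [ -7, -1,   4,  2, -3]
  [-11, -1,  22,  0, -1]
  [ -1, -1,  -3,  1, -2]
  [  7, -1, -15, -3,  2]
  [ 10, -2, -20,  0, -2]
x^5 + 16*x^4 + 96*x^3 + 256*x^2 + 256*x

Expanding det(x·I − A) (e.g. by cofactor expansion or by noting that A is similar to its Jordan form J, which has the same characteristic polynomial as A) gives
  χ_A(x) = x^5 + 16*x^4 + 96*x^3 + 256*x^2 + 256*x
which factors as x*(x + 4)^4. The eigenvalues (with algebraic multiplicities) are λ = -4 with multiplicity 4, λ = 0 with multiplicity 1.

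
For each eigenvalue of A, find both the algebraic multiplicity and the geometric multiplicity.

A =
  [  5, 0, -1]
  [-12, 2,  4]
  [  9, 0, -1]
λ = 2: alg = 3, geom = 2

Step 1 — factor the characteristic polynomial to read off the algebraic multiplicities:
  χ_A(x) = (x - 2)^3

Step 2 — compute geometric multiplicities via the rank-nullity identity g(λ) = n − rank(A − λI):
  rank(A − (2)·I) = 1, so dim ker(A − (2)·I) = n − 1 = 2

Summary:
  λ = 2: algebraic multiplicity = 3, geometric multiplicity = 2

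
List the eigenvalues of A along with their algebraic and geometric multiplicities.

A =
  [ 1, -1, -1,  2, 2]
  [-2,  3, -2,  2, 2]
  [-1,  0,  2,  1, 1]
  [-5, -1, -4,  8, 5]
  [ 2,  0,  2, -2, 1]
λ = 3: alg = 5, geom = 3

Step 1 — factor the characteristic polynomial to read off the algebraic multiplicities:
  χ_A(x) = (x - 3)^5

Step 2 — compute geometric multiplicities via the rank-nullity identity g(λ) = n − rank(A − λI):
  rank(A − (3)·I) = 2, so dim ker(A − (3)·I) = n − 2 = 3

Summary:
  λ = 3: algebraic multiplicity = 5, geometric multiplicity = 3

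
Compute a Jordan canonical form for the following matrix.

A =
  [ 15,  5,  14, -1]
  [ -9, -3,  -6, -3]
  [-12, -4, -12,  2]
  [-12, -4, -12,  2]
J_2(0) ⊕ J_1(0) ⊕ J_1(2)

The characteristic polynomial is
  det(x·I − A) = x^4 - 2*x^3 = x^3*(x - 2)

Eigenvalues and multiplicities (the geometric multiplicity of λ is n − rank(A − λI), which equals the number of Jordan blocks for λ):
  λ = 0: algebraic multiplicity = 3, geometric multiplicity = 2
  λ = 2: algebraic multiplicity = 1, geometric multiplicity = 1

Determining the block sizes for each eigenvalue:
  λ = 0: 2 blocks summing to 3 forces exactly one block of size 2 and the rest size 1 → block sizes [2, 1]
  λ = 2: one block (gm = 1), so the single block has size am = 1 → block sizes [1]

Assembling the blocks gives a Jordan form
J =
  [0, 1, 0, 0]
  [0, 0, 0, 0]
  [0, 0, 0, 0]
  [0, 0, 0, 2]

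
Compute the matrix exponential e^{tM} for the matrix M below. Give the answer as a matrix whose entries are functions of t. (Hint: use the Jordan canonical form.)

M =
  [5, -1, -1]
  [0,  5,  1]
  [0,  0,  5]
e^{tM} =
  [exp(5*t), -t*exp(5*t), -t^2*exp(5*t)/2 - t*exp(5*t)]
  [0, exp(5*t), t*exp(5*t)]
  [0, 0, exp(5*t)]

Strategy: write M = P · J · P⁻¹ where J is a Jordan canonical form, so e^{tM} = P · e^{tJ} · P⁻¹, and e^{tJ} can be computed block-by-block.

M has Jordan form
J =
  [5, 1, 0]
  [0, 5, 1]
  [0, 0, 5]
(up to reordering of blocks).

Per-block formulas:
  For a 3×3 Jordan block J_3(5): exp(t · J_3(5)) = e^(5t)·(I + t·N + (t^2/2)·N^2), where N is the 3×3 nilpotent shift.

After assembling e^{tJ} and conjugating by P, we get:

e^{tM} =
  [exp(5*t), -t*exp(5*t), -t^2*exp(5*t)/2 - t*exp(5*t)]
  [0, exp(5*t), t*exp(5*t)]
  [0, 0, exp(5*t)]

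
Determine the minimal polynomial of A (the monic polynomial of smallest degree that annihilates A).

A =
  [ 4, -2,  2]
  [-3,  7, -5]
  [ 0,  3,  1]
x^3 - 12*x^2 + 48*x - 64

The characteristic polynomial is χ_A(x) = (x - 4)^3, so the eigenvalues are known. The minimal polynomial is
  m_A(x) = Π_λ (x − λ)^{k_λ}
where k_λ is the size of the *largest* Jordan block for λ (equivalently, the smallest k with (A − λI)^k v = 0 for every generalised eigenvector v of λ).

  λ = 4: largest Jordan block has size 3, contributing (x − 4)^3

So m_A(x) = (x - 4)^3 = x^3 - 12*x^2 + 48*x - 64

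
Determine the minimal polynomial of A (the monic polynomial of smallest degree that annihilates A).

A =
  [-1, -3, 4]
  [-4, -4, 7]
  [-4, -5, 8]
x^3 - 3*x^2 + 3*x - 1

The characteristic polynomial is χ_A(x) = (x - 1)^3, so the eigenvalues are known. The minimal polynomial is
  m_A(x) = Π_λ (x − λ)^{k_λ}
where k_λ is the size of the *largest* Jordan block for λ (equivalently, the smallest k with (A − λI)^k v = 0 for every generalised eigenvector v of λ).

  λ = 1: largest Jordan block has size 3, contributing (x − 1)^3

So m_A(x) = (x - 1)^3 = x^3 - 3*x^2 + 3*x - 1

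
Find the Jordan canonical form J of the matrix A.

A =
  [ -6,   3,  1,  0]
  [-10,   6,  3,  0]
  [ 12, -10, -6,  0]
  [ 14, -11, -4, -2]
J_3(-2) ⊕ J_1(-2)

The characteristic polynomial is
  det(x·I − A) = x^4 + 8*x^3 + 24*x^2 + 32*x + 16 = (x + 2)^4

Eigenvalues and multiplicities (the geometric multiplicity of λ is n − rank(A − λI), which equals the number of Jordan blocks for λ):
  λ = -2: algebraic multiplicity = 4, geometric multiplicity = 2

Determining the block sizes for each eigenvalue:
  λ = -2: with am = 4 and gm = 2, the partition is not yet determined (e.g. several partitions of 4 into 2 parts exist). Let N = A − (-2)·I. Computing rank(N^1) = 2, rank(N^2) = 1, rank(N^3) = 0; the number of blocks of size ≥ j is rank(N^{j−1}) − rank(N^j), giving [2, 1, 1]. So we have 1 block(s) of size 3, 1 block(s) of size 1 → block sizes [3, 1]

Assembling the blocks gives a Jordan form
J =
  [-2,  1,  0,  0]
  [ 0, -2,  1,  0]
  [ 0,  0, -2,  0]
  [ 0,  0,  0, -2]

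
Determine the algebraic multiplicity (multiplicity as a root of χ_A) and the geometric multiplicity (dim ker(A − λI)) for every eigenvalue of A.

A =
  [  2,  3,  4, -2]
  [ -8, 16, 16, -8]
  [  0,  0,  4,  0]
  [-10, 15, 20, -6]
λ = 4: alg = 4, geom = 3

Step 1 — factor the characteristic polynomial to read off the algebraic multiplicities:
  χ_A(x) = (x - 4)^4

Step 2 — compute geometric multiplicities via the rank-nullity identity g(λ) = n − rank(A − λI):
  rank(A − (4)·I) = 1, so dim ker(A − (4)·I) = n − 1 = 3

Summary:
  λ = 4: algebraic multiplicity = 4, geometric multiplicity = 3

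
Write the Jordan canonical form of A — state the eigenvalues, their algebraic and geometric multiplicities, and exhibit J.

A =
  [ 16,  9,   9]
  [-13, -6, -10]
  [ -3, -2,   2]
J_3(4)

The characteristic polynomial is
  det(x·I − A) = x^3 - 12*x^2 + 48*x - 64 = (x - 4)^3

Eigenvalues and multiplicities (the geometric multiplicity of λ is n − rank(A − λI), which equals the number of Jordan blocks for λ):
  λ = 4: algebraic multiplicity = 3, geometric multiplicity = 1

Determining the block sizes for each eigenvalue:
  λ = 4: one block (gm = 1), so the single block has size am = 3 → block sizes [3]

Assembling the blocks gives a Jordan form
J =
  [4, 1, 0]
  [0, 4, 1]
  [0, 0, 4]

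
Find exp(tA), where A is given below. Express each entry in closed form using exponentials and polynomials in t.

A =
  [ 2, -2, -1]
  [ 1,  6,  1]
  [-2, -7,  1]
e^{tA} =
  [t^2*exp(3*t)/2 - t*exp(3*t) + exp(3*t), 3*t^2*exp(3*t)/2 - 2*t*exp(3*t), t^2*exp(3*t)/2 - t*exp(3*t)]
  [t*exp(3*t), 3*t*exp(3*t) + exp(3*t), t*exp(3*t)]
  [-t^2*exp(3*t)/2 - 2*t*exp(3*t), -3*t^2*exp(3*t)/2 - 7*t*exp(3*t), -t^2*exp(3*t)/2 - 2*t*exp(3*t) + exp(3*t)]

Strategy: write A = P · J · P⁻¹ where J is a Jordan canonical form, so e^{tA} = P · e^{tJ} · P⁻¹, and e^{tJ} can be computed block-by-block.

A has Jordan form
J =
  [3, 1, 0]
  [0, 3, 1]
  [0, 0, 3]
(up to reordering of blocks).

Per-block formulas:
  For a 3×3 Jordan block J_3(3): exp(t · J_3(3)) = e^(3t)·(I + t·N + (t^2/2)·N^2), where N is the 3×3 nilpotent shift.

After assembling e^{tJ} and conjugating by P, we get:

e^{tA} =
  [t^2*exp(3*t)/2 - t*exp(3*t) + exp(3*t), 3*t^2*exp(3*t)/2 - 2*t*exp(3*t), t^2*exp(3*t)/2 - t*exp(3*t)]
  [t*exp(3*t), 3*t*exp(3*t) + exp(3*t), t*exp(3*t)]
  [-t^2*exp(3*t)/2 - 2*t*exp(3*t), -3*t^2*exp(3*t)/2 - 7*t*exp(3*t), -t^2*exp(3*t)/2 - 2*t*exp(3*t) + exp(3*t)]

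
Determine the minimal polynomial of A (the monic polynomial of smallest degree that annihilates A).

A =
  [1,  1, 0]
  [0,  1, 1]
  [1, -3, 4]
x^3 - 6*x^2 + 12*x - 8

The characteristic polynomial is χ_A(x) = (x - 2)^3, so the eigenvalues are known. The minimal polynomial is
  m_A(x) = Π_λ (x − λ)^{k_λ}
where k_λ is the size of the *largest* Jordan block for λ (equivalently, the smallest k with (A − λI)^k v = 0 for every generalised eigenvector v of λ).

  λ = 2: largest Jordan block has size 3, contributing (x − 2)^3

So m_A(x) = (x - 2)^3 = x^3 - 6*x^2 + 12*x - 8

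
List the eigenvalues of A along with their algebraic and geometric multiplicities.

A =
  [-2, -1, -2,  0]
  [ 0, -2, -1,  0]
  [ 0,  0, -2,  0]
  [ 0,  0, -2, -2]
λ = -2: alg = 4, geom = 2

Step 1 — factor the characteristic polynomial to read off the algebraic multiplicities:
  χ_A(x) = (x + 2)^4

Step 2 — compute geometric multiplicities via the rank-nullity identity g(λ) = n − rank(A − λI):
  rank(A − (-2)·I) = 2, so dim ker(A − (-2)·I) = n − 2 = 2

Summary:
  λ = -2: algebraic multiplicity = 4, geometric multiplicity = 2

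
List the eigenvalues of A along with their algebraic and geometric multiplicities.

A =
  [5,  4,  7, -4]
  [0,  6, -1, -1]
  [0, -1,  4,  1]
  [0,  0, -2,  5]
λ = 5: alg = 4, geom = 2

Step 1 — factor the characteristic polynomial to read off the algebraic multiplicities:
  χ_A(x) = (x - 5)^4

Step 2 — compute geometric multiplicities via the rank-nullity identity g(λ) = n − rank(A − λI):
  rank(A − (5)·I) = 2, so dim ker(A − (5)·I) = n − 2 = 2

Summary:
  λ = 5: algebraic multiplicity = 4, geometric multiplicity = 2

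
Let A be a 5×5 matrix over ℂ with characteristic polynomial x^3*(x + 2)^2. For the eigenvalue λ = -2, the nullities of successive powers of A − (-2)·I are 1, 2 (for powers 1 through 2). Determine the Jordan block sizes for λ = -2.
Block sizes for λ = -2: [2]

From the dimensions of kernels of powers, the number of Jordan blocks of size at least j is d_j − d_{j−1} where d_j = dim ker(N^j) (with d_0 = 0). Computing the differences gives [1, 1].
The number of blocks of size exactly k is (#blocks of size ≥ k) − (#blocks of size ≥ k + 1), so the partition is: 1 block(s) of size 2.
In nonincreasing order the block sizes are [2].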